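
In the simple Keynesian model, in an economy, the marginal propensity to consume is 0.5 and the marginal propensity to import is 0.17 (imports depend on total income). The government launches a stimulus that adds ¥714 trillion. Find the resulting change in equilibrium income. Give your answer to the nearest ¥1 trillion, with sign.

+¥1,066 trillion

Government-spending multiplier = 1/(1 − c + m) = 1/(1 − 0.5 + 0.17) = 1/0.67 ≈ 1.493.
ΔY = k × ΔG = (+¥714 trillion) / 0.67 ≈ +¥1,066 trillion.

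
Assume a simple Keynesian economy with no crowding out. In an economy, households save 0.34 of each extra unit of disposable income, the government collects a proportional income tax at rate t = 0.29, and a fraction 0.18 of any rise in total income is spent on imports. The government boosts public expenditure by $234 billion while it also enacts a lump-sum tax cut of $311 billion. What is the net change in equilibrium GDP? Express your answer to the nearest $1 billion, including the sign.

+$617 billion

MPC = 1 − MPS = 1 − 0.34 = 0.66.
Expenditure multiplier = 1/(1 − c(1−t) + m) = 1/(1 − 0.66×0.71 + 0.18) = 1/0.7114 ≈ 1.406.
ΔG contributes k·ΔG = (+$234 billion) / 0.7114 ≈ +$328.9 billion.
ΔT of −$311 billion changes first-round spending by −c·ΔT = +$205.26 billion, contributing k·(−c·ΔT) = (+$205.26 billion) / 0.7114 ≈ +$288.5 billion.
Net ΔY = k(ΔG − c·ΔT) = (+$439.26 billion) / 0.7114 ≈ +$617 billion.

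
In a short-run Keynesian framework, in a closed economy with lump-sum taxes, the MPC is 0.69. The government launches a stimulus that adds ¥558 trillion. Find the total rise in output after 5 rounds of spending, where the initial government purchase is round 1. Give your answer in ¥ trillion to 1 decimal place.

¥1,518.5 trillion

Round 1 adds ΔG = ¥558 trillion; each later round is MPC = 0.69 times the previous.
After 5 rounds: 558 + 385.02 + 265.6638 + 183.308022 + 126.48253518 = ΔG·(1 − c^5)/(1 − c) = 558 × (1 − 0.1564031349)/0.31 ≈ ¥1,518.5 trillion.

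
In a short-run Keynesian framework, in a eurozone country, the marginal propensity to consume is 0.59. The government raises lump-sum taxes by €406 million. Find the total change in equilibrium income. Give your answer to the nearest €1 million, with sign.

−€584 million

A lump-sum tax change of +€406 million shifts disposable income by −€406 million; first-round consumption changes by −c × ΔT = −0.59 × (+€406 million) = −€239.54 million.
Expenditure multiplier = 1/(1 − MPC) = 1/(1 − 0.59) = 1/0.41 ≈ 2.439.
The tax multiplier is −c × k ≈ −1.439, so ΔY = k × (−c·ΔT) = (−€239.54 million) / 0.41 ≈ −€584 million.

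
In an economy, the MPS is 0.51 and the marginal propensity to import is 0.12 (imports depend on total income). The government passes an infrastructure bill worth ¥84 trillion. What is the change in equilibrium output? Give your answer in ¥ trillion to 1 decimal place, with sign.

MPC = 1 − MPS = 1 − 0.51 = 0.49.
Spending multiplier = 1/(1 − c + m) = 1/(1 − 0.49 + 0.12) = 1/0.63 ≈ 1.587.
ΔY = k × ΔG = (+¥84 trillion) / 0.63 ≈ +¥133.3 trillion.

+¥133.3 trillion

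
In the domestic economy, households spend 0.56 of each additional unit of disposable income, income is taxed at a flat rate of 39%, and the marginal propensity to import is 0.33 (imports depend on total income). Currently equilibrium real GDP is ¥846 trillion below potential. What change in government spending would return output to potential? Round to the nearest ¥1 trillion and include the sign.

+¥836 trillion

Spending multiplier = 1/(1 − c(1−t) + m) = 1/(1 − 0.56×0.61 + 0.33) = 1/0.9884 ≈ 1.012.
Need ΔY = +¥846 trillion, so ΔG = ΔY/k = (+¥846 trillion) × 0.9884 ≈ +¥836 trillion.
The government should increase government spending by ¥836 trillion.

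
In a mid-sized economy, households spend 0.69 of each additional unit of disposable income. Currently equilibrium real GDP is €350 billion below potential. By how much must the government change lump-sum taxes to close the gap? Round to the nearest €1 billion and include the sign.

Spending multiplier = 1/(1 − MPC) = 1/(1 − 0.69) = 1/0.31 ≈ 3.226.
Tax multiplier = −c·k = −0.69/0.31 ≈ −2.226. Need ΔY = +€350 billion, so ΔT = ΔY/(−c·k) = −(+€350 billion) × 0.31 / 0.69 ≈ −€157 billion.
The government should cut lump-sum taxes by €157 billion.

−€157 billion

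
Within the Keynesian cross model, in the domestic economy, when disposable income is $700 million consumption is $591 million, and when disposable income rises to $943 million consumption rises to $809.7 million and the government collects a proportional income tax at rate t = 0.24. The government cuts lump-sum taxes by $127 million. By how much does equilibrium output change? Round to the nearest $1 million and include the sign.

MPC = ΔC/ΔYd = (809.7 − 591)/(943 − 700) = 218.7/243 = 0.9.
A lump-sum tax change of −$127 million shifts disposable income by +$127 million; first-round consumption changes by −c × ΔT = −0.9 × (−$127 million) = +$114.3 million.
Expenditure multiplier = 1/(1 − c(1−t)) = 1/(1 − 0.9×0.76) = 1/0.316 ≈ 3.165.
The tax multiplier is −c × k ≈ −2.848, so ΔY = k × (−c·ΔT) = (+$114.3 million) / 0.316 ≈ +$362 million.

+$362 million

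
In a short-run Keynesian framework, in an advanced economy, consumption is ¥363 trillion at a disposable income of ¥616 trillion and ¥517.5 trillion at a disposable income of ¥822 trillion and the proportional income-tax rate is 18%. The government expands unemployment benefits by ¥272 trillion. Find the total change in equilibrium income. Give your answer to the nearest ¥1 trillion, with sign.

+¥530 trillion

MPC = ΔC/ΔYd = (517.5 − 363)/(822 − 616) = 154.5/206 = 0.75.
The transfer change shifts disposable income by +¥272 trillion, so first-round consumption changes by c·ΔTR = 0.75 × (+¥272 trillion) = +¥204 trillion.
Expenditure multiplier = 1/(1 − c(1−t)) = 1/(1 − 0.75×0.82) = 1/0.385 ≈ 2.597.
The transfer multiplier is c × k ≈ 1.948, so ΔY = k × (c·ΔTR) = (+¥204 trillion) / 0.385 ≈ +¥530 trillion.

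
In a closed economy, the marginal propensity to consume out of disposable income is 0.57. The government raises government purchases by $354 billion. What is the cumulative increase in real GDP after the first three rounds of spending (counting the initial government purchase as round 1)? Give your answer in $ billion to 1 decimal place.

$670.8 billion

Round 1 adds ΔG = $354 billion; each later round is MPC = 0.57 times the previous.
After 3 rounds: 354 + 201.78 + 115.0146 = ΔG·(1 − c^3)/(1 − c) = 354 × (1 − 0.185193)/0.43 ≈ $670.8 billion.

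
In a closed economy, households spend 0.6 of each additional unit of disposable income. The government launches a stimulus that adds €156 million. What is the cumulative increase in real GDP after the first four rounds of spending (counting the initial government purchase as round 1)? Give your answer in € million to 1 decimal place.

Round 1 adds ΔG = €156 million; each later round is MPC = 0.6 times the previous.
After 4 rounds: 156 + 93.6 + 56.16 + 33.696 = ΔG·(1 − c^4)/(1 − c) = 156 × (1 − 0.1296)/0.4 ≈ €339.5 million.

€339.5 million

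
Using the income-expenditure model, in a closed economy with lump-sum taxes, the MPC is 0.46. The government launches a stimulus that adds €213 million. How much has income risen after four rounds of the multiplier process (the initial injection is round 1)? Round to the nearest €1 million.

Round 1 adds ΔG = €213 million; each later round is MPC = 0.46 times the previous.
After 4 rounds: 213 + 97.98 + 45.0708 + 20.732568 = ΔG·(1 − c^4)/(1 − c) = 213 × (1 − 0.04477456)/0.54 ≈ €377 million.

€377 million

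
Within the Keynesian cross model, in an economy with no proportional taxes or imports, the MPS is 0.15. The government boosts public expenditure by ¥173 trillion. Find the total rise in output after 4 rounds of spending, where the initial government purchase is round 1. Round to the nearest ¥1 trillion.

¥551 trillion

MPC = 1 − MPS = 1 − 0.15 = 0.85.
Round 1 adds ΔG = ¥173 trillion; each later round is MPC = 0.85 times the previous.
After 4 rounds: 173 + 147.05 + 124.9925 + 106.243625 = ΔG·(1 − c^4)/(1 − c) = 173 × (1 − 0.52200625)/0.15 ≈ ¥551 trillion.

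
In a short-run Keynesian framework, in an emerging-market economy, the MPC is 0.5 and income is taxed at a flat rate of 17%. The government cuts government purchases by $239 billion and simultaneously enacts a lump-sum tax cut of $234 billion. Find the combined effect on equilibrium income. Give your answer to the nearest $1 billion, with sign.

−$209 billion

Expenditure multiplier = 1/(1 − c(1−t)) = 1/(1 − 0.5×0.83) = 1/0.585 ≈ 1.709.
ΔG contributes k·ΔG = (−$239 billion) / 0.585 ≈ −$408.5 billion.
ΔT of −$234 billion changes first-round spending by −c·ΔT = +$117 billion, contributing k·(−c·ΔT) = (+$117 billion) / 0.585 = +$200 billion.
Net ΔY = k(ΔG − c·ΔT) = (−$122 billion) / 0.585 ≈ −$209 billion.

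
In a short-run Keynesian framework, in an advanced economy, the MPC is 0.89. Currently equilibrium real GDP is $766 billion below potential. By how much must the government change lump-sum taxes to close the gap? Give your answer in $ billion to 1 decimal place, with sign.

−$94.7 billion

Spending multiplier = 1/(1 − MPC) = 1/(1 − 0.89) = 1/0.11 ≈ 9.091.
Tax multiplier = −c·k = −0.89/0.11 ≈ −8.091. Need ΔY = +$766 billion, so ΔT = ΔY/(−c·k) = −(+$766 billion) × 0.11 / 0.89 ≈ −$94.7 billion.
The government should cut lump-sum taxes by $94.7 billion.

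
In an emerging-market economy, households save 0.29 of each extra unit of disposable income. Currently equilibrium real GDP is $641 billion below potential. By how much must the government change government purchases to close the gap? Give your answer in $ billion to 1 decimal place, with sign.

+$185.9 billion

MPC = 1 − MPS = 1 − 0.29 = 0.71.
Spending multiplier = 1/(1 − MPC) = 1/(1 − 0.71) = 1/0.29 ≈ 3.448.
Need ΔY = +$641 billion, so ΔG = ΔY/k = (+$641 billion) × 0.29 ≈ +$185.9 billion.
The government should increase government purchases by $185.9 billion.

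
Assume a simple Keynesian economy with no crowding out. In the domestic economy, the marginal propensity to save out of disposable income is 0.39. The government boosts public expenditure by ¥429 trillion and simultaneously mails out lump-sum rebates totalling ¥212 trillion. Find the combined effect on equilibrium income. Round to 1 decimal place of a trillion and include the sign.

+¥1,431.6 trillion

MPC = 1 − MPS = 1 − 0.39 = 0.61.
Expenditure multiplier = 1/(1 − MPC) = 1/(1 − 0.61) = 1/0.39 ≈ 2.564.
ΔG contributes k·ΔG = (+¥429 trillion) / 0.39 = +¥1,100 trillion.
ΔT of −¥212 trillion changes first-round spending by −c·ΔT = +¥129.32 trillion, contributing k·(−c·ΔT) = (+¥129.32 trillion) / 0.39 ≈ +¥331.6 trillion.
Net ΔY = k(ΔG − c·ΔT) = (+¥558.32 trillion) / 0.39 ≈ +¥1,431.6 trillion.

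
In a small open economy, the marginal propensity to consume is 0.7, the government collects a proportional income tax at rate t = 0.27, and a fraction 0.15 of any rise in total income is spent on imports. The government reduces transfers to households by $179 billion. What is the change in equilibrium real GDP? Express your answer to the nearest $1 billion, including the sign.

−$196 billion

The transfer change shifts disposable income by −$179 billion, so first-round consumption changes by c·ΔTR = 0.7 × (−$179 billion) = −$125.3 billion.
Expenditure multiplier = 1/(1 − c(1−t) + m) = 1/(1 − 0.7×0.73 + 0.15) = 1/0.639 ≈ 1.565.
The transfer multiplier is c × k ≈ 1.095, so ΔY = k × (c·ΔTR) = (−$125.3 billion) / 0.639 ≈ −$196 billion.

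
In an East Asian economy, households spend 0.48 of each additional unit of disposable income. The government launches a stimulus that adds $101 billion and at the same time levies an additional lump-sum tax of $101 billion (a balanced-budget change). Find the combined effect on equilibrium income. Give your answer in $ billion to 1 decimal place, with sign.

+$101.0 billion

Expenditure multiplier = 1/(1 − MPC) = 1/(1 − 0.48) = 1/0.52 ≈ 1.923.
ΔG contributes k·ΔG = (+$101 billion) / 0.52 ≈ +$194.2 billion.
ΔT of +$101 billion changes first-round spending by −c·ΔT = −$48.48 billion, contributing k·(−c·ΔT) = (−$48.48 billion) / 0.52 ≈ −$93.2 billion.
With ΔG = ΔT and no other leakages, the balanced-budget multiplier is 1, so ΔY = ΔG = +$101 billion.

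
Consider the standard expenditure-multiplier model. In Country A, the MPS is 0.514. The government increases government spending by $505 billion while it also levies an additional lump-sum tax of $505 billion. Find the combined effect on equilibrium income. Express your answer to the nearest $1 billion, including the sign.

MPC = 1 − MPS = 1 − 0.514 = 0.486.
Expenditure multiplier = 1/(1 − MPC) = 1/(1 − 0.486) = 1/0.514 ≈ 1.946.
ΔG contributes k·ΔG = (+$505 billion) / 0.514 ≈ +$982.5 billion.
ΔT of +$505 billion changes first-round spending by −c·ΔT = −$245.43 billion, contributing k·(−c·ΔT) = (−$245.43 billion) / 0.514 ≈ −$477.5 billion.
With ΔG = ΔT and no other leakages, the balanced-budget multiplier is 1, so ΔY = ΔG = +$505 billion.

+$505 billion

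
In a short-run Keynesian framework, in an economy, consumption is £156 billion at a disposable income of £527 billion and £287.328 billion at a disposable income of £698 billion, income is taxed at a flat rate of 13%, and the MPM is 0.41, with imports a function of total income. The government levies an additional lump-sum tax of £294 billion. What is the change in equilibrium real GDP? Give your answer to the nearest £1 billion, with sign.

MPC = ΔC/ΔYd = (287.328 − 156)/(698 − 527) = 131.328/171 = 0.768.
A lump-sum tax change of +£294 billion shifts disposable income by −£294 billion; first-round consumption changes by −c × ΔT = −0.768 × (+£294 billion) = −£225.792 billion.
Expenditure multiplier = 1/(1 − c(1−t) + m) = 1/(1 − 0.768×0.87 + 0.41) = 1/0.74184 ≈ 1.348.
The tax multiplier is −c × k ≈ −1.035, so ΔY = k × (−c·ΔT) = (−£225.792 billion) / 0.74184 ≈ −£304 billion.

−£304 billion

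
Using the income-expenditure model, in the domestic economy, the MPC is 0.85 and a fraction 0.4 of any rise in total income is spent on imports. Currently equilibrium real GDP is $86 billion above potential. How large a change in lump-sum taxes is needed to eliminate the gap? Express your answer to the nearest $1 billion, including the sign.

+$56 billion

Spending multiplier = 1/(1 − c + m) = 1/(1 − 0.85 + 0.4) = 1/0.55 ≈ 1.818.
Tax multiplier = −c·k = −0.85/0.55 ≈ −1.545. Need ΔY = −$86 billion, so ΔT = ΔY/(−c·k) = −(−$86 billion) × 0.55 / 0.85 ≈ +$56 billion.
The government should raise lump-sum taxes by $56 billion.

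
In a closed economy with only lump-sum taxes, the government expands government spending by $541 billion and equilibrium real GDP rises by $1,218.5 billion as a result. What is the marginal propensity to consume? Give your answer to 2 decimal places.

Implied spending multiplier k = ΔY/ΔG = 1,218.5/541 ≈ 2.2523.
Since k = 1/(1 − MPC), MPC = 1 − 1/k = 1 − ΔG/ΔY = 1 − 541/1,218.5 ≈ 0.56.

0.56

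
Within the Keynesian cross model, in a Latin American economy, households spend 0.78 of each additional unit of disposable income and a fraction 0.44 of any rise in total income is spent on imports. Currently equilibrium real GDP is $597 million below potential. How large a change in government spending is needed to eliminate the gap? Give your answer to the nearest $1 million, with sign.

Spending multiplier = 1/(1 − c + m) = 1/(1 − 0.78 + 0.44) = 1/0.66 ≈ 1.515.
Need ΔY = +$597 million, so ΔG = ΔY/k = (+$597 million) × 0.66 ≈ +$394 million.
The government should increase government spending by $394 million.

+$394 million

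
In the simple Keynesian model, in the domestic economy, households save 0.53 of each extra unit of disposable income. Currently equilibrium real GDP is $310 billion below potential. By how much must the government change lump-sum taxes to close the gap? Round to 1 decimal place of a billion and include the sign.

MPC = 1 − MPS = 1 − 0.53 = 0.47.
Spending multiplier = 1/(1 − MPC) = 1/(1 − 0.47) = 1/0.53 ≈ 1.887.
Tax multiplier = −c·k = −0.47/0.53 ≈ −0.887. Need ΔY = +$310 billion, so ΔT = ΔY/(−c·k) = −(+$310 billion) × 0.53 / 0.47 ≈ −$349.6 billion.
The government should cut lump-sum taxes by $349.6 billion.

−$349.6 billion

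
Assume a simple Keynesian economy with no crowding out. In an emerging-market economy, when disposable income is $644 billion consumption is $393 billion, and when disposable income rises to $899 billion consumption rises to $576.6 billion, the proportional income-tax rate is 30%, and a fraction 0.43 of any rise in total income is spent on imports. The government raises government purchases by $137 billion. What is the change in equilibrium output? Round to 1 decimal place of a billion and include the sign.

MPC = ΔC/ΔYd = (576.6 − 393)/(899 − 644) = 183.6/255 = 0.72.
Government-spending multiplier = 1/(1 − c(1−t) + m) = 1/(1 − 0.72×0.7 + 0.43) = 1/0.926 ≈ 1.08.
ΔY = k × ΔG = (+$137 billion) / 0.926 ≈ +$147.9 billion.

+$147.9 billion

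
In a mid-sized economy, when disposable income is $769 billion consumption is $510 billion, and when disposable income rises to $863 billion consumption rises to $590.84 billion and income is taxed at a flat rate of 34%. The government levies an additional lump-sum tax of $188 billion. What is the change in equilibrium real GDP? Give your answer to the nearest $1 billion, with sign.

−$374 billion

MPC = ΔC/ΔYd = (590.84 − 510)/(863 − 769) = 80.84/94 = 0.86.
A lump-sum tax change of +$188 billion shifts disposable income by −$188 billion; first-round consumption changes by −c × ΔT = −0.86 × (+$188 billion) = −$161.68 billion.
Expenditure multiplier = 1/(1 − c(1−t)) = 1/(1 − 0.86×0.66) = 1/0.4324 ≈ 2.313.
The tax multiplier is −c × k ≈ −1.989, so ΔY = k × (−c·ΔT) = (−$161.68 billion) / 0.4324 ≈ −$374 billion.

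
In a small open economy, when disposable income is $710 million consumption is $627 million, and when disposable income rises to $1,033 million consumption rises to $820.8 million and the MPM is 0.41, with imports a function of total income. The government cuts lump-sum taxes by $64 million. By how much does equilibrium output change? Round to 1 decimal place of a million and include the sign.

MPC = ΔC/ΔYd = (820.8 − 627)/(1,033 − 710) = 193.8/323 = 0.6.
A lump-sum tax change of −$64 million shifts disposable income by +$64 million; first-round consumption changes by −c × ΔT = −0.6 × (−$64 million) = +$38.4 million.
Expenditure multiplier = 1/(1 − c + m) = 1/(1 − 0.6 + 0.41) = 1/0.81 ≈ 1.235.
The tax multiplier is −c × k ≈ −0.741, so ΔY = k × (−c·ΔT) = (+$38.4 million) / 0.81 ≈ +$47.4 million.

+$47.4 million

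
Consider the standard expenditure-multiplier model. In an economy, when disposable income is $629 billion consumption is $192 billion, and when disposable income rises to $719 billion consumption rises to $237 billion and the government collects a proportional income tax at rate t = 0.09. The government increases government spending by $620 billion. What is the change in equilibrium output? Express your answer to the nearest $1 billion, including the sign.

MPC = ΔC/ΔYd = (237 − 192)/(719 − 629) = 45/90 = 0.5.
Spending multiplier = 1/(1 − c(1−t)) = 1/(1 − 0.5×0.91) = 1/0.545 ≈ 1.835.
ΔY = k × ΔG = (+$620 billion) / 0.545 ≈ +$1,138 billion.

+$1,138 billion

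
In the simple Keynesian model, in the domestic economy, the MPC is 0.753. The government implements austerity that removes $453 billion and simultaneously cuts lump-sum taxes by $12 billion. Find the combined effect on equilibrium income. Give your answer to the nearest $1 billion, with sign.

Expenditure multiplier = 1/(1 − MPC) = 1/(1 − 0.753) = 1/0.247 ≈ 4.049.
ΔG contributes k·ΔG = (−$453 billion) / 0.247 ≈ −$1,834 billion.
ΔT of −$12 billion changes first-round spending by −c·ΔT = +$9.036 billion, contributing k·(−c·ΔT) = (+$9.036 billion) / 0.247 ≈ +$36.6 billion.
Net ΔY = k(ΔG − c·ΔT) = (−$443.964 billion) / 0.247 ≈ −$1,797 billion.

−$1,797 billion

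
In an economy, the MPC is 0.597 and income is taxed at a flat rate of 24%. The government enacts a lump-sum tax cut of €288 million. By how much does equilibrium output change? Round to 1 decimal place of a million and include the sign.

+€314.7 million

A lump-sum tax change of −€288 million shifts disposable income by +€288 million; first-round consumption changes by −c × ΔT = −0.597 × (−€288 million) = +€171.936 million.
Expenditure multiplier = 1/(1 − c(1−t)) = 1/(1 − 0.597×0.76) = 1/0.54628 ≈ 1.831.
The tax multiplier is −c × k ≈ −1.093, so ΔY = k × (−c·ΔT) = (+€171.936 million) / 0.54628 ≈ +€314.7 million.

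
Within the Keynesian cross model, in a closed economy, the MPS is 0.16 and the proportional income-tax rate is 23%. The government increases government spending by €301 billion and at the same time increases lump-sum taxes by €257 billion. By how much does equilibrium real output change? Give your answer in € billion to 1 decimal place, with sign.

+€241.0 billion

MPC = 1 − MPS = 1 − 0.16 = 0.84.
Expenditure multiplier = 1/(1 − c(1−t)) = 1/(1 − 0.84×0.77) = 1/0.3532 ≈ 2.831.
ΔG contributes k·ΔG = (+€301 billion) / 0.3532 ≈ +€852.2 billion.
ΔT of +€257 billion changes first-round spending by −c·ΔT = −€215.88 billion, contributing k·(−c·ΔT) = (−€215.88 billion) / 0.3532 ≈ −€611.2 billion.
Net ΔY = k(ΔG − c·ΔT) = (+€85.12 billion) / 0.3532 ≈ +€241 billion.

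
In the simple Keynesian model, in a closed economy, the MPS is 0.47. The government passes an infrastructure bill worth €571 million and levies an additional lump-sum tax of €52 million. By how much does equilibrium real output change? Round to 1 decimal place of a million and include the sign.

MPC = 1 − MPS = 1 − 0.47 = 0.53.
Expenditure multiplier = 1/(1 − MPC) = 1/(1 − 0.53) = 1/0.47 ≈ 2.128.
ΔG contributes k·ΔG = (+€571 million) / 0.47 ≈ +€1,214.9 million.
ΔT of +€52 million changes first-round spending by −c·ΔT = −€27.56 million, contributing k·(−c·ΔT) = (−€27.56 million) / 0.47 ≈ −€58.6 million.
Net ΔY = k(ΔG − c·ΔT) = (+€543.44 million) / 0.47 ≈ +€1,156.3 million.

+€1,156.3 million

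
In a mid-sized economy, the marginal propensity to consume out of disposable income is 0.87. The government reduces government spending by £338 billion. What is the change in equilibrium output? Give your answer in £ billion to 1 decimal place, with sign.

−£2,600.0 billion

Expenditure multiplier = 1/(1 − MPC) = 1/(1 − 0.87) = 1/0.13 ≈ 7.692.
ΔY = k × ΔG = (−£338 billion) / 0.13 = −£2,600 billion.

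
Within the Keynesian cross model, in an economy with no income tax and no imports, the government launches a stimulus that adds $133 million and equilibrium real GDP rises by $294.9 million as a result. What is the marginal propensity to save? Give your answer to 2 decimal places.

Implied spending multiplier k = ΔY/ΔG = 294.9/133 ≈ 2.2173.
Since k = 1/(1 − MPC), MPC = 1 − 1/k = 1 − ΔG/ΔY = 1 − 133/294.9 ≈ 0.55.
MPS = 1 − MPC = 0.45.

0.45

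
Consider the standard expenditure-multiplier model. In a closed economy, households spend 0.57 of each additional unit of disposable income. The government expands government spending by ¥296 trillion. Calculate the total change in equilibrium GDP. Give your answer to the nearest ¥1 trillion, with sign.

+¥688 trillion

Government-spending multiplier = 1/(1 − MPC) = 1/(1 − 0.57) = 1/0.43 ≈ 2.326.
ΔY = k × ΔG = (+¥296 trillion) / 0.43 ≈ +¥688 trillion.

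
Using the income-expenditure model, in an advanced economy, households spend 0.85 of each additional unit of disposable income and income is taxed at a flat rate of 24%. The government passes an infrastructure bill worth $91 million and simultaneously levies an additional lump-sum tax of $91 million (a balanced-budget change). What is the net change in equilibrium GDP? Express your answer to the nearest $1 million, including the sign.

+$39 million

Expenditure multiplier = 1/(1 − c(1−t)) = 1/(1 − 0.85×0.76) = 1/0.354 ≈ 2.825.
ΔG contributes k·ΔG = (+$91 million) / 0.354 ≈ +$257.1 million.
ΔT of +$91 million changes first-round spending by −c·ΔT = −$77.35 million, contributing k·(−c·ΔT) = (−$77.35 million) / 0.354 ≈ −$218.5 million.
Net ΔY = k(ΔG − c·ΔT) = (+$13.65 million) / 0.354 ≈ +$39 million.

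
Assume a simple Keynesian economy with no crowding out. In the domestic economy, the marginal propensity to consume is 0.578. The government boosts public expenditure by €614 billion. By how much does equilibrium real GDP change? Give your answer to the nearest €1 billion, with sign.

+€1,455 billion

Expenditure multiplier = 1/(1 − MPC) = 1/(1 − 0.578) = 1/0.422 ≈ 2.37.
ΔY = k × ΔG = (+€614 billion) / 0.422 ≈ +€1,455 billion.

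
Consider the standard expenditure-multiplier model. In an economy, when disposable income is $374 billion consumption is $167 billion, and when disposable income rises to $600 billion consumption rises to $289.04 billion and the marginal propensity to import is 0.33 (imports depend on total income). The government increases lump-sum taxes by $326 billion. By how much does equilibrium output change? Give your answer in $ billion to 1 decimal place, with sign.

−$222.8 billion

MPC = ΔC/ΔYd = (289.04 − 167)/(600 − 374) = 122.04/226 = 0.54.
A lump-sum tax change of +$326 billion shifts disposable income by −$326 billion; first-round consumption changes by −c × ΔT = −0.54 × (+$326 billion) = −$176.04 billion.
Expenditure multiplier = 1/(1 − c + m) = 1/(1 − 0.54 + 0.33) = 1/0.79 ≈ 1.266.
The tax multiplier is −c × k ≈ −0.684, so ΔY = k × (−c·ΔT) = (−$176.04 billion) / 0.79 ≈ −$222.8 billion.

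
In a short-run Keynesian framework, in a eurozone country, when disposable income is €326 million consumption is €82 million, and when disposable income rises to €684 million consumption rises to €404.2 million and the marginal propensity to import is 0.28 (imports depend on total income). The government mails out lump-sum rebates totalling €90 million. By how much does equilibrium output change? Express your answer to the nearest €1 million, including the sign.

MPC = ΔC/ΔYd = (404.2 − 82)/(684 − 326) = 322.2/358 = 0.9.
A lump-sum tax change of −€90 million shifts disposable income by +€90 million; first-round consumption changes by −c × ΔT = −0.9 × (−€90 million) = +€81 million.
Expenditure multiplier = 1/(1 − c + m) = 1/(1 − 0.9 + 0.28) = 1/0.38 ≈ 2.632.
The tax multiplier is −c × k ≈ −2.368, so ΔY = k × (−c·ΔT) = (+€81 million) / 0.38 ≈ +€213 million.

+€213 million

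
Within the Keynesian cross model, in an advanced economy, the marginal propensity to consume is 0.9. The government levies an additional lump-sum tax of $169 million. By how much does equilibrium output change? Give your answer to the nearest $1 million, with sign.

A lump-sum tax change of +$169 million shifts disposable income by −$169 million; first-round consumption changes by −c × ΔT = −0.9 × (+$169 million) = −$152.1 million.
Expenditure multiplier = 1/(1 − MPC) = 1/(1 − 0.9) = 1/0.1 = 10.
The tax multiplier is −c × k = −9, so ΔY = k × (−c·ΔT) = (−$152.1 million) / 0.1 = −$1,521 million.

−$1,521 million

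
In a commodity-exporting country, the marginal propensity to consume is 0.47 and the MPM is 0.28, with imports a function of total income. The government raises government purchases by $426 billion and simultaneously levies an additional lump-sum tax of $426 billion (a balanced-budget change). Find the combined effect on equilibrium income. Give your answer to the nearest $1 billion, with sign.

Expenditure multiplier = 1/(1 − c + m) = 1/(1 − 0.47 + 0.28) = 1/0.81 ≈ 1.235.
ΔG contributes k·ΔG = (+$426 billion) / 0.81 ≈ +$525.9 billion.
ΔT of +$426 billion changes first-round spending by −c·ΔT = −$200.22 billion, contributing k·(−c·ΔT) = (−$200.22 billion) / 0.81 ≈ −$247.2 billion.
Net ΔY = k(ΔG − c·ΔT) = (+$225.78 billion) / 0.81 ≈ +$279 billion.

+$279 billion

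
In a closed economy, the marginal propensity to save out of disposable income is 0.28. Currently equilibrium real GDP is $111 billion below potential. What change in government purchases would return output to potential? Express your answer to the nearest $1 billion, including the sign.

+$31 billion

MPC = 1 − MPS = 1 − 0.28 = 0.72.
Spending multiplier = 1/(1 − MPC) = 1/(1 − 0.72) = 1/0.28 ≈ 3.571.
Need ΔY = +$111 billion, so ΔG = ΔY/k = (+$111 billion) × 0.28 ≈ +$31 billion.
The government should increase government purchases by $31 billion.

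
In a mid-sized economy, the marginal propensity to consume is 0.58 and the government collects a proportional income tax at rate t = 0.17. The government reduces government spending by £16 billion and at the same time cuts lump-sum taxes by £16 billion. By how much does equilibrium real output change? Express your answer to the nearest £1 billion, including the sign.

−£13 billion

Expenditure multiplier = 1/(1 − c(1−t)) = 1/(1 − 0.58×0.83) = 1/0.5186 ≈ 1.928.
ΔG contributes k·ΔG = (−£16 billion) / 0.5186 ≈ −£30.9 billion.
ΔT of −£16 billion changes first-round spending by −c·ΔT = +£9.28 billion, contributing k·(−c·ΔT) = (+£9.28 billion) / 0.5186 ≈ +£17.9 billion.
Net ΔY = k(ΔG − c·ΔT) = (−£6.72 billion) / 0.5186 ≈ −£13 billion.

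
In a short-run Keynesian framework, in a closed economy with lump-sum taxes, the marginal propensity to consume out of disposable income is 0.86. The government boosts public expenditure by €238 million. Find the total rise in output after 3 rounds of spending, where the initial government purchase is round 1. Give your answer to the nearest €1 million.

€619 million

Round 1 adds ΔG = €238 million; each later round is MPC = 0.86 times the previous.
After 3 rounds: 238 + 204.68 + 176.0248 = ΔG·(1 − c^3)/(1 − c) = 238 × (1 − 0.636056)/0.14 ≈ €619 million.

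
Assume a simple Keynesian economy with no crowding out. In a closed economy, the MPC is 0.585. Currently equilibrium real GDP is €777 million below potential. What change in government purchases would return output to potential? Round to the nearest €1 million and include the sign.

Spending multiplier = 1/(1 − MPC) = 1/(1 − 0.585) = 1/0.415 ≈ 2.41.
Need ΔY = +€777 million, so ΔG = ΔY/k = (+€777 million) × 0.415 ≈ +€322 million.
The government should increase government purchases by €322 million.

+€322 million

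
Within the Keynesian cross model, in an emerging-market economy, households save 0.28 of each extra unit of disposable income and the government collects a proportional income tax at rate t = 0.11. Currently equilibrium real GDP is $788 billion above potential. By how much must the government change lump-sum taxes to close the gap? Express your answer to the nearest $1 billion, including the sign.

MPC = 1 − MPS = 1 − 0.28 = 0.72.
Spending multiplier = 1/(1 − c(1−t)) = 1/(1 − 0.72×0.89) = 1/0.3592 ≈ 2.784.
Tax multiplier = −c·k = −0.72/0.3592 ≈ −2.004. Need ΔY = −$788 billion, so ΔT = ΔY/(−c·k) = −(−$788 billion) × 0.3592 / 0.72 ≈ +$393 billion.
The government should raise lump-sum taxes by $393 billion.

+$393 billion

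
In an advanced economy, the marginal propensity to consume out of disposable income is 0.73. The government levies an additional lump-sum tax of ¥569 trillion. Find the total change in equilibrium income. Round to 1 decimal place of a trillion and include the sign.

−¥1,538.4 trillion

A lump-sum tax change of +¥569 trillion shifts disposable income by −¥569 trillion; first-round consumption changes by −c × ΔT = −0.73 × (+¥569 trillion) = −¥415.37 trillion.
Expenditure multiplier = 1/(1 − MPC) = 1/(1 − 0.73) = 1/0.27 ≈ 3.704.
The tax multiplier is −c × k ≈ −2.704, so ΔY = k × (−c·ΔT) = (−¥415.37 trillion) / 0.27 ≈ −¥1,538.4 trillion.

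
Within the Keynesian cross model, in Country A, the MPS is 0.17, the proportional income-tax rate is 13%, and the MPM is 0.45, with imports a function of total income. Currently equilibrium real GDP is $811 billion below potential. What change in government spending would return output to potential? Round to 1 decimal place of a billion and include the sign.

MPC = 1 − MPS = 1 − 0.17 = 0.83.
Spending multiplier = 1/(1 − c(1−t) + m) = 1/(1 − 0.83×0.87 + 0.45) = 1/0.7279 ≈ 1.374.
Need ΔY = +$811 billion, so ΔG = ΔY/k = (+$811 billion) × 0.7279 ≈ +$590.3 billion.
The government should increase government spending by $590.3 billion.

+$590.3 billion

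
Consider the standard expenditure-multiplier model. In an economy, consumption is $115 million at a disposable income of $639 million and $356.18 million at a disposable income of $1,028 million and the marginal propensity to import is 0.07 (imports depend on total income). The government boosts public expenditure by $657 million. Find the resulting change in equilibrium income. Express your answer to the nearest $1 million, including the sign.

+$1,460 million

MPC = ΔC/ΔYd = (356.18 − 115)/(1,028 − 639) = 241.18/389 = 0.62.
Government-spending multiplier = 1/(1 − c + m) = 1/(1 − 0.62 + 0.07) = 1/0.45 ≈ 2.222.
ΔY = k × ΔG = (+$657 million) / 0.45 = +$1,460 million.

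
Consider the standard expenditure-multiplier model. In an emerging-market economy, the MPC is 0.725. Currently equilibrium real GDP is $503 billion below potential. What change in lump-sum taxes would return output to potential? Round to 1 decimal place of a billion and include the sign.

−$190.8 billion

Spending multiplier = 1/(1 − MPC) = 1/(1 − 0.725) = 1/0.275 ≈ 3.636.
Tax multiplier = −c·k = −0.725/0.275 ≈ −2.636. Need ΔY = +$503 billion, so ΔT = ΔY/(−c·k) = −(+$503 billion) × 0.275 / 0.725 ≈ −$190.8 billion.
The government should cut lump-sum taxes by $190.8 billion.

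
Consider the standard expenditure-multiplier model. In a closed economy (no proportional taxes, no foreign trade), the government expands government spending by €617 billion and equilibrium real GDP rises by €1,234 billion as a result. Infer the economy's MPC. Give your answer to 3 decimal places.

0.500

Implied spending multiplier k = ΔY/ΔG = 1,234/617 = 2.
Since k = 1/(1 − MPC), MPC = 1 − 1/k = 1 − ΔG/ΔY = 1 − 617/1,234 = 0.500.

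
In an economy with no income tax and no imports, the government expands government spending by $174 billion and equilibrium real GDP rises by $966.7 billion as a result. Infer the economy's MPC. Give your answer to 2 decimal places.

0.82

Implied spending multiplier k = ΔY/ΔG = 966.7/174 ≈ 5.5557.
Since k = 1/(1 − MPC), MPC = 1 − 1/k = 1 − ΔG/ΔY = 1 − 174/966.7 ≈ 0.82.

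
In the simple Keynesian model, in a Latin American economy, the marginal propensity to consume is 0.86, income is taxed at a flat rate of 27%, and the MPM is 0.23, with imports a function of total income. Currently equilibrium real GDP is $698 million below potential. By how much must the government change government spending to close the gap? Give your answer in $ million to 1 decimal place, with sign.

Spending multiplier = 1/(1 − c(1−t) + m) = 1/(1 − 0.86×0.73 + 0.23) = 1/0.6022 ≈ 1.661.
Need ΔY = +$698 million, so ΔG = ΔY/k = (+$698 million) × 0.6022 ≈ +$420.3 million.
The government should increase government spending by $420.3 million.

+$420.3 million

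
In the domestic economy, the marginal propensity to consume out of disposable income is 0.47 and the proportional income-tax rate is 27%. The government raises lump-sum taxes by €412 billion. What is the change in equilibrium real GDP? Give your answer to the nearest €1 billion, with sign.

A lump-sum tax change of +€412 billion shifts disposable income by −€412 billion; first-round consumption changes by −c × ΔT = −0.47 × (+€412 billion) = −€193.64 billion.
Expenditure multiplier = 1/(1 − c(1−t)) = 1/(1 − 0.47×0.73) = 1/0.6569 ≈ 1.522.
The tax multiplier is −c × k ≈ −0.715, so ΔY = k × (−c·ΔT) = (−€193.64 billion) / 0.6569 ≈ −€295 billion.

−€295 billion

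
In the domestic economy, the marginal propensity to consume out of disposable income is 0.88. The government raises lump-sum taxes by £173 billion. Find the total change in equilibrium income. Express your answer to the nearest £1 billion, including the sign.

−£1,269 billion

A lump-sum tax change of +£173 billion shifts disposable income by −£173 billion; first-round consumption changes by −c × ΔT = −0.88 × (+£173 billion) = −£152.24 billion.
Expenditure multiplier = 1/(1 − MPC) = 1/(1 − 0.88) = 1/0.12 ≈ 8.333.
The tax multiplier is −c × k ≈ −7.333, so ΔY = k × (−c·ΔT) = (−£152.24 billion) / 0.12 ≈ −£1,269 billion.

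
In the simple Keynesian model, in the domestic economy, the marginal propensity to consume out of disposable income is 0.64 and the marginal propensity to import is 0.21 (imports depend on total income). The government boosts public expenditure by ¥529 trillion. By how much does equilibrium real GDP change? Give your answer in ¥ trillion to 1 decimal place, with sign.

+¥928.1 trillion

Spending multiplier = 1/(1 − c + m) = 1/(1 − 0.64 + 0.21) = 1/0.57 ≈ 1.754.
ΔY = k × ΔG = (+¥529 trillion) / 0.57 ≈ +¥928.1 trillion.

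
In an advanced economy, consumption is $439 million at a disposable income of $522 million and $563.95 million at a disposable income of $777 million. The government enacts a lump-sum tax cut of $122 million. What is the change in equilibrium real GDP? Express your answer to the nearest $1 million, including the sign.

+$117 million

MPC = ΔC/ΔYd = (563.95 − 439)/(777 − 522) = 124.95/255 = 0.49.
A lump-sum tax change of −$122 million shifts disposable income by +$122 million; first-round consumption changes by −c × ΔT = −0.49 × (−$122 million) = +$59.78 million.
Expenditure multiplier = 1/(1 − MPC) = 1/(1 − 0.49) = 1/0.51 ≈ 1.961.
The tax multiplier is −c × k ≈ −0.961, so ΔY = k × (−c·ΔT) = (+$59.78 million) / 0.51 ≈ +$117 million.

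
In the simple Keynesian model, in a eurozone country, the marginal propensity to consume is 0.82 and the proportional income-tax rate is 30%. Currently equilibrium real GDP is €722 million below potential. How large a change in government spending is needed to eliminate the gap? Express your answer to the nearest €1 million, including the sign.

+€308 million

Spending multiplier = 1/(1 − c(1−t)) = 1/(1 − 0.82×0.7) = 1/0.426 ≈ 2.347.
Need ΔY = +€722 million, so ΔG = ΔY/k = (+€722 million) × 0.426 ≈ +€308 million.
The government should increase government spending by €308 million.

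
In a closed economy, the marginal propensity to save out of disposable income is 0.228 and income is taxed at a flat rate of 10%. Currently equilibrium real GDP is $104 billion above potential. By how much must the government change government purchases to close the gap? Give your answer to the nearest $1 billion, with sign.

−$32 billion

MPC = 1 − MPS = 1 − 0.228 = 0.772.
Spending multiplier = 1/(1 − c(1−t)) = 1/(1 − 0.772×0.9) = 1/0.3052 ≈ 3.277.
Need ΔY = −$104 billion, so ΔG = ΔY/k = (−$104 billion) × 0.3052 ≈ −$32 billion.
The government should cut government purchases by $32 billion.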